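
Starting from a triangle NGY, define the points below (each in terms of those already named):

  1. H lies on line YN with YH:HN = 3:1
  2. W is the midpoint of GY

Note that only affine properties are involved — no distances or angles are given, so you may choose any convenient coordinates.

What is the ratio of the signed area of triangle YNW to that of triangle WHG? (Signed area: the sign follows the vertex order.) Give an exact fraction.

Choose coordinates N = (0, 0), G = (1, 0), Y = (0, 1).
1. H lies on line YN with YH:HN = 3:1 ⇒ H = (0, 1/4)
2. W is the midpoint of GY ⇒ W = (1/2, 1/2)
2·[YNW] = 1/2, 2·[WHG] = 3/8
[YNW]:[WHG] = 1/2:3/8 = 4/3

[YNW]:[WHG] = 4/3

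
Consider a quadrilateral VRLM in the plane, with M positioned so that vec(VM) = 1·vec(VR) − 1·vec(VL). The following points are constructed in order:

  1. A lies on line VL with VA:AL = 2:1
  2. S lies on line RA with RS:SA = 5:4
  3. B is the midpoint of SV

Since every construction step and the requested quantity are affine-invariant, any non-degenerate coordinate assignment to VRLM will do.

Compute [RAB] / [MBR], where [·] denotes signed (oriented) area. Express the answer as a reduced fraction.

Set V = (0, 0), R = (1, 0), L = (0, 1), M = (1, -1); any affine frame gives the same invariant.
1. A lies on line VL with VA:AL = 2:1 ⇒ A = (0, 2/3)
2. S lies on line RA with RS:SA = 5:4 ⇒ S = (4/9, 10/27)
3. B is the midpoint of SV ⇒ B = (2/9, 5/27)
2·[RAB] = 1/3, 2·[MBR] = -7/9
[RAB]:[MBR] = 1/3:-7/9 = -3/7

[RAB]:[MBR] = -3/7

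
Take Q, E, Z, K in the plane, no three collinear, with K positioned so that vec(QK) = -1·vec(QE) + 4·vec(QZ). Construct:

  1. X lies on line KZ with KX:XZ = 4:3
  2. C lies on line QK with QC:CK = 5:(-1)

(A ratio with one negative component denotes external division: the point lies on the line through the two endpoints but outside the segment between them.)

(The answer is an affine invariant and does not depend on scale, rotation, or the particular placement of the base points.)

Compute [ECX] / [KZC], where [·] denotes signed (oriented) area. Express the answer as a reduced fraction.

Choose coordinates Q = (0, 0), E = (1, 0), Z = (0, 1), K = (-1, 4).
1. X lies on line KZ with KX:XZ = 4:3 ⇒ X = (-3/7, 16/7)
2. C lies on line QK with QC:CK = 5:(-1) ⇒ C = (-5/4, 5)
2·[ECX] = 2, 2·[KZC] = 1/4
[ECX]:[KZC] = 2:1/4 = 8

[ECX]:[KZC] = 8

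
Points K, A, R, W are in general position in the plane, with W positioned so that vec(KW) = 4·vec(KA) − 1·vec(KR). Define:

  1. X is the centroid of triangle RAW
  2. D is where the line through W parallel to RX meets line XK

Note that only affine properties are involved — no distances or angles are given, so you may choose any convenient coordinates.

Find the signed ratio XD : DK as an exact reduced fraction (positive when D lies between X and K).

Assign K = (0, 0), A = (1, 0), R = (0, 1), W = (4, -1) — the answer is frame-independent, so this choice is without loss of generality.
1. X is the centroid of triangle RAW ⇒ X = (5/3, 0)
2. D is where the line through W parallel to RX meets line XK ⇒ D = (7/3, 0)
D = X + t·(K−X) with t = -2/5, so XD:DK = t:(1−t) = -2/5:7/5

XD:DK = -2/7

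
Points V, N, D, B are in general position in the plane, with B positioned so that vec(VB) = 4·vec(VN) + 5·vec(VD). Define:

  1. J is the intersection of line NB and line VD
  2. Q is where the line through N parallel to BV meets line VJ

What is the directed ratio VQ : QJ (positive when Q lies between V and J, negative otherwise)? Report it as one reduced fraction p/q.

VQ:QJ = 3

Assign V = (0, 0), N = (1, 0), D = (0, 1), B = (4, 5) — the answer is frame-independent, so this choice is without loss of generality.
1. J is the intersection of line NB and line VD ⇒ J = (0, -5/3)
2. Q is where the line through N parallel to BV meets line VJ ⇒ Q = (0, -5/4)
Q = V + t·(J−V) with t = 3/4, so VQ:QJ = t:(1−t) = 3/4:1/4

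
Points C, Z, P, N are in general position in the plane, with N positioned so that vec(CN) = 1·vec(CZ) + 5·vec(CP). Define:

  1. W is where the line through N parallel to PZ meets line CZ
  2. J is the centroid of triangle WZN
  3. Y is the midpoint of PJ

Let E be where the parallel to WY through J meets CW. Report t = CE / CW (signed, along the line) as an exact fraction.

t = 17/12

Assign C = (0, 0), Z = (1, 0), P = (0, 1), N = (1, 5) — the answer is frame-independent, so this choice is without loss of generality.
1. W is where the line through N parallel to PZ meets line CZ ⇒ W = (6, 0)
2. J is the centroid of triangle WZN ⇒ J = (8/3, 5/3)
3. Y is the midpoint of PJ ⇒ Y = (4/3, 4/3)
through J parallel to WY: direction (-14/3, 4/3); meets CW at E = (17/2, 0)
E = C + t·(W−C) with t = 17/12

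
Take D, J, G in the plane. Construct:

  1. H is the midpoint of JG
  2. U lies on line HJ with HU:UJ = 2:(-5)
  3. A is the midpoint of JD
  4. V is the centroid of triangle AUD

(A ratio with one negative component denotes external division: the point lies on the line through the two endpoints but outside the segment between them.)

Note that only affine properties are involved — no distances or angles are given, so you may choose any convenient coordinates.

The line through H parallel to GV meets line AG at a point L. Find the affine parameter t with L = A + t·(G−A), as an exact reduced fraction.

Set D = (0, 0), J = (1, 0), G = (0, 1); any affine frame gives the same invariant.
1. H is the midpoint of JG ⇒ H = (1/2, 1/2)
2. U lies on line HJ with HU:UJ = 2:(-5) ⇒ U = (1/6, 5/6)
3. A is the midpoint of JD ⇒ A = (1/2, 0)
4. V is the centroid of triangle AUD ⇒ V = (2/9, 5/18)
through H parallel to GV: direction (2/9, -13/18); meets AG at L = (9/10, -4/5)
L = A + t·(G−A) with t = -4/5

t = -4/5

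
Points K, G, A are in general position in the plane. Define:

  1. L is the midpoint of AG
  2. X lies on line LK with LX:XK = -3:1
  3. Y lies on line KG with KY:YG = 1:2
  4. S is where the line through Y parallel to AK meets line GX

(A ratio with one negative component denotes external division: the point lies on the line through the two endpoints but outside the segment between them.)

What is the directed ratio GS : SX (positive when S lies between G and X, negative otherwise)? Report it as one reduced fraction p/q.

GS:SX = 8/7

Assign K = (0, 0), G = (1, 0), A = (0, 1) — the answer is frame-independent, so this choice is without loss of generality.
1. L is the midpoint of AG ⇒ L = (1/2, 1/2)
2. X lies on line LK with LX:XK = -3:1 ⇒ X = (-1/4, -1/4)
3. Y lies on line KG with KY:YG = 1:2 ⇒ Y = (1/3, 0)
4. S is where the line through Y parallel to AK meets line GX ⇒ S = (1/3, -2/15)
S = G + t·(X−G) with t = 8/15, so GS:SX = t:(1−t) = 8/15:7/15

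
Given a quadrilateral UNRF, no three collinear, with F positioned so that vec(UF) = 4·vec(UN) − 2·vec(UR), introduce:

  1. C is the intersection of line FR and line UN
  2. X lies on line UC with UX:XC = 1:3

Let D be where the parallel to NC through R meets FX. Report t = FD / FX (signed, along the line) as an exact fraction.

Assign U = (0, 0), N = (1, 0), R = (0, 1), F = (4, -2) — the answer is frame-independent, so this choice is without loss of generality.
1. C is the intersection of line FR and line UN ⇒ C = (4/3, 0)
2. X lies on line UC with UX:XC = 1:3 ⇒ X = (1/3, 0)
through R parallel to NC: direction (1/3, 0); meets FX at D = (-3/2, 1)
D = F + t·(X−F) with t = 3/2

t = 3/2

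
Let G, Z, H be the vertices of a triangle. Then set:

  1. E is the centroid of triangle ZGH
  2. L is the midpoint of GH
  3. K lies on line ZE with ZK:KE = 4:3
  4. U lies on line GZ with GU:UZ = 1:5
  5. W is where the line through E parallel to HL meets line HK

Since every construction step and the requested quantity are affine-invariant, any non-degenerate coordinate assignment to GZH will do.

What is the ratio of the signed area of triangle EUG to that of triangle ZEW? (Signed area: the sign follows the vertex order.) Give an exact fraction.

[EUG]:[ZEW] = 13/36

Work in coordinates with G = (0, 0), Z = (1, 0), H = (0, 1).
1. E is the centroid of triangle ZGH ⇒ E = (1/3, 1/3)
2. L is the midpoint of GH ⇒ L = (0, 1/2)
3. K lies on line ZE with ZK:KE = 4:3 ⇒ K = (13/21, 4/21)
4. U lies on line GZ with GU:UZ = 1:5 ⇒ U = (1/6, 0)
5. W is where the line through E parallel to HL meets line HK ⇒ W = (1/3, 22/39)
2·[EUG] = -1/18, 2·[ZEW] = -2/13
[EUG]:[ZEW] = -1/18:-2/13 = 13/36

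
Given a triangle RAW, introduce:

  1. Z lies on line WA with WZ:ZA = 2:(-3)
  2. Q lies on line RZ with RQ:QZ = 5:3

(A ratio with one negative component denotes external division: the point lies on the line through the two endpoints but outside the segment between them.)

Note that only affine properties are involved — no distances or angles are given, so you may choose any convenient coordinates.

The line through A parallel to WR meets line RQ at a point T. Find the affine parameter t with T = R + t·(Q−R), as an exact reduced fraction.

t = -4/5

Choose coordinates R = (0, 0), A = (1, 0), W = (0, 1).
1. Z lies on line WA with WZ:ZA = 2:(-3) ⇒ Z = (-2, 3)
2. Q lies on line RZ with RQ:QZ = 5:3 ⇒ Q = (-5/4, 15/8)
through A parallel to WR: direction (0, -1); meets RQ at T = (1, -3/2)
T = R + t·(Q−R) with t = -4/5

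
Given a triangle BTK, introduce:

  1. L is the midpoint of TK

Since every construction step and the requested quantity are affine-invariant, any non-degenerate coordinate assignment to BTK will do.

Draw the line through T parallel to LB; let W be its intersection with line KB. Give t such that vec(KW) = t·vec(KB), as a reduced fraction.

t = 2

Set B = (0, 0), T = (1, 0), K = (0, 1); any affine frame gives the same invariant.
1. L is the midpoint of TK ⇒ L = (1/2, 1/2)
through T parallel to LB: direction (-1/2, -1/2); meets KB at W = (0, -1)
W = K + t·(B−K) with t = 2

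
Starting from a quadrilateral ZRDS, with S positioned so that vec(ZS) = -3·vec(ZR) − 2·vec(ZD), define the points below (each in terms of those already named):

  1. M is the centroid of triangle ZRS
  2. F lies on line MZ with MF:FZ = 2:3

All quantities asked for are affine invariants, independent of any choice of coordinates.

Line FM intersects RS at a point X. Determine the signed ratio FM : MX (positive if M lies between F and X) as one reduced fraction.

FM:MX = 4/5

Choose coordinates Z = (0, 0), R = (1, 0), D = (0, 1), S = (-3, -2).
1. M is the centroid of triangle ZRS ⇒ M = (-2/3, -2/3)
2. F lies on line MZ with MF:FZ = 2:3 ⇒ F = (-2/5, -2/5)
line FM meets RS at X = (-1, -1)
M = F + t·(X−F) with t = 4/9, so FM:MX = 4/9:5/9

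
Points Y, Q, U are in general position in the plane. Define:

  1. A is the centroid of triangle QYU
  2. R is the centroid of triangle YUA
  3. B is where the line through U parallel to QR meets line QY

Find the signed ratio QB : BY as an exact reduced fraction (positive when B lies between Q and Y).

Work in coordinates with Y = (0, 0), Q = (1, 0), U = (0, 1).
1. A is the centroid of triangle QYU ⇒ A = (1/3, 1/3)
2. R is the centroid of triangle YUA ⇒ R = (1/9, 4/9)
3. B is where the line through U parallel to QR meets line QY ⇒ B = (2, 0)
B = Q + t·(Y−Q) with t = -1, so QB:BY = t:(1−t) = -1:2

QB:BY = -1/2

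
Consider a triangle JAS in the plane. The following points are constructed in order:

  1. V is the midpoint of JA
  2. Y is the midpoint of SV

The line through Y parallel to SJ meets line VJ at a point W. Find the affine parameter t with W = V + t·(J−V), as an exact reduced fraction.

Assign J = (0, 0), A = (1, 0), S = (0, 1) — the answer is frame-independent, so this choice is without loss of generality.
1. V is the midpoint of JA ⇒ V = (1/2, 0)
2. Y is the midpoint of SV ⇒ Y = (1/4, 1/2)
through Y parallel to SJ: direction (0, -1); meets VJ at W = (1/4, 0)
W = V + t·(J−V) with t = 1/2

t = 1/2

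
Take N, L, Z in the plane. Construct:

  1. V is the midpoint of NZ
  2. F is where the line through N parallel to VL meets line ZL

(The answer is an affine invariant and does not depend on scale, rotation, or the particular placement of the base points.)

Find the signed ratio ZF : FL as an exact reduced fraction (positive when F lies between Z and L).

Set N = (0, 0), L = (1, 0), Z = (0, 1); any affine frame gives the same invariant.
1. V is the midpoint of NZ ⇒ V = (0, 1/2)
2. F is where the line through N parallel to VL meets line ZL ⇒ F = (2, -1)
F = Z + t·(L−Z) with t = 2, so ZF:FL = t:(1−t) = 2:-1

ZF:FL = -2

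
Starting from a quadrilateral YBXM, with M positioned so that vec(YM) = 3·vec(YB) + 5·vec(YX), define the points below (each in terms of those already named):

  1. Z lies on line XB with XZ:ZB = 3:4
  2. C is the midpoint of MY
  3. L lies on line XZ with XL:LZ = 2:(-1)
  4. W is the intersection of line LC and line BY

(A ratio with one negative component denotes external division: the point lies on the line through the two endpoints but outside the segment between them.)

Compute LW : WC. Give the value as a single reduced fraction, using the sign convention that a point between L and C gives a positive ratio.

LW:WC = -2/35

Choose coordinates Y = (0, 0), B = (1, 0), X = (0, 1), M = (3, 5).
1. Z lies on line XB with XZ:ZB = 3:4 ⇒ Z = (3/7, 4/7)
2. C is the midpoint of MY ⇒ C = (3/2, 5/2)
3. L lies on line XZ with XL:LZ = 2:(-1) ⇒ L = (6/7, 1/7)
4. W is the intersection of line LC and line BY ⇒ W = (9/11, 0)
W = L + t·(C−L) with t = -2/33, so LW:WC = t:(1−t) = -2/33:35/33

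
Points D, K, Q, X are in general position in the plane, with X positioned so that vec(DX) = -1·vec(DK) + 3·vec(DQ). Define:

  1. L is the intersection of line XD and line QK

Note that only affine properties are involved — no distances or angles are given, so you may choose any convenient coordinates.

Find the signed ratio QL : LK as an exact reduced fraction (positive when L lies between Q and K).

Assign D = (0, 0), K = (1, 0), Q = (0, 1), X = (-1, 3) — the answer is frame-independent, so this choice is without loss of generality.
1. L is the intersection of line XD and line QK ⇒ L = (-1/2, 3/2)
L = Q + t·(K−Q) with t = -1/2, so QL:LK = t:(1−t) = -1/2:3/2

QL:LK = -1/3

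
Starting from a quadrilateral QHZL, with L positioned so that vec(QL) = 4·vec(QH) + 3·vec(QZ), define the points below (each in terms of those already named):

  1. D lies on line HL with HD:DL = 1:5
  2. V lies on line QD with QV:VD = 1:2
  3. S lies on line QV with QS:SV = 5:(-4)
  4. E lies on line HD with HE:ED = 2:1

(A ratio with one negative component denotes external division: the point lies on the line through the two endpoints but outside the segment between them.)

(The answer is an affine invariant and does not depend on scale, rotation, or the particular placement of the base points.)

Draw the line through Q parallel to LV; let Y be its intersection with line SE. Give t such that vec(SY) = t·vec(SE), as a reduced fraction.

Assign Q = (0, 0), H = (1, 0), Z = (0, 1), L = (4, 3) — the answer is frame-independent, so this choice is without loss of generality.
1. D lies on line HL with HD:DL = 1:5 ⇒ D = (3/2, 1/2)
2. V lies on line QD with QV:VD = 1:2 ⇒ V = (1/2, 1/6)
3. S lies on line QV with QS:SV = 5:(-4) ⇒ S = (5/2, 5/6)
4. E lies on line HD with HE:ED = 2:1 ⇒ E = (4/3, 1/3)
through Q parallel to LV: direction (-7/2, -17/6); meets SE at Y = (-5/8, -85/168)
Y = S + t·(E−S) with t = 75/28

t = 75/28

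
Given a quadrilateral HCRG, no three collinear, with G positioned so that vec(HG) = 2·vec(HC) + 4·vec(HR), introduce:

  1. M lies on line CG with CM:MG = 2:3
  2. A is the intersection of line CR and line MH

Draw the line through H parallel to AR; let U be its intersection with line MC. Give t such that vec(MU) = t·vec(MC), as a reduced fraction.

Assign H = (0, 0), C = (1, 0), R = (0, 1), G = (2, 4) — the answer is frame-independent, so this choice is without loss of generality.
1. M lies on line CG with CM:MG = 2:3 ⇒ M = (7/5, 8/5)
2. A is the intersection of line CR and line MH ⇒ A = (7/15, 8/15)
through H parallel to AR: direction (-7/15, 7/15); meets MC at U = (4/5, -4/5)
U = M + t·(C−M) with t = 3/2

t = 3/2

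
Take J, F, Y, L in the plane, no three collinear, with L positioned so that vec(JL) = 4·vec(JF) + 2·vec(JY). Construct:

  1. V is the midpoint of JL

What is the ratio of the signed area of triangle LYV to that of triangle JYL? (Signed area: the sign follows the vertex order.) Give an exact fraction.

[LYV]:[JYL] = -1/2

Work in coordinates with J = (0, 0), F = (1, 0), Y = (0, 1), L = (4, 2).
1. V is the midpoint of JL ⇒ V = (2, 1)
2·[LYV] = 2, 2·[JYL] = -4
[LYV]:[JYL] = 2:-4 = -1/2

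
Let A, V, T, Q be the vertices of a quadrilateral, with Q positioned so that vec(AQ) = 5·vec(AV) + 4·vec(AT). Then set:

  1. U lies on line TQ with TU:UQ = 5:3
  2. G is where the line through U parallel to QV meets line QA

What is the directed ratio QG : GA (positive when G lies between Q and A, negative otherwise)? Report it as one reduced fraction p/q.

Set A = (0, 0), V = (1, 0), T = (0, 1), Q = (5, 4); any affine frame gives the same invariant.
1. U lies on line TQ with TU:UQ = 5:3 ⇒ U = (25/8, 23/8)
2. G is where the line through U parallel to QV meets line QA ⇒ G = (5/4, 1)
G = Q + t·(A−Q) with t = 3/4, so QG:GA = t:(1−t) = 3/4:1/4

QG:GA = 3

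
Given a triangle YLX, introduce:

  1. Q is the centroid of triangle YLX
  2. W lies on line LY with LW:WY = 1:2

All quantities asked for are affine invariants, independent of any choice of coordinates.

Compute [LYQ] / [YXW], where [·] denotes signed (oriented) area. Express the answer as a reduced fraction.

Assign Y = (0, 0), L = (1, 0), X = (0, 1) — the answer is frame-independent, so this choice is without loss of generality.
1. Q is the centroid of triangle YLX ⇒ Q = (1/3, 1/3)
2. W lies on line LY with LW:WY = 1:2 ⇒ W = (2/3, 0)
2·[LYQ] = -1/3, 2·[YXW] = -2/3
[LYQ]:[YXW] = -1/3:-2/3 = 1/2

[LYQ]:[YXW] = 1/2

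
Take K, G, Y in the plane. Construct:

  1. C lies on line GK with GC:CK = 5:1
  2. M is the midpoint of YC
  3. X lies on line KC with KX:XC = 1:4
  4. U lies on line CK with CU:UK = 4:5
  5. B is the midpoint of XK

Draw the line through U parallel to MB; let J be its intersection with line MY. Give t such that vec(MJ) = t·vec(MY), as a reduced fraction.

Assign K = (0, 0), G = (1, 0), Y = (0, 1) — the answer is frame-independent, so this choice is without loss of generality.
1. C lies on line GK with GC:CK = 5:1 ⇒ C = (1/6, 0)
2. M is the midpoint of YC ⇒ M = (1/12, 1/2)
3. X lies on line KC with KX:XC = 1:4 ⇒ X = (1/30, 0)
4. U lies on line CK with CU:UK = 4:5 ⇒ U = (5/54, 0)
5. B is the midpoint of XK ⇒ B = (1/60, 0)
through U parallel to MB: direction (-1/15, -1/2); meets MY at J = (61/486, 20/81)
J = M + t·(Y−M) with t = -41/81

t = -41/81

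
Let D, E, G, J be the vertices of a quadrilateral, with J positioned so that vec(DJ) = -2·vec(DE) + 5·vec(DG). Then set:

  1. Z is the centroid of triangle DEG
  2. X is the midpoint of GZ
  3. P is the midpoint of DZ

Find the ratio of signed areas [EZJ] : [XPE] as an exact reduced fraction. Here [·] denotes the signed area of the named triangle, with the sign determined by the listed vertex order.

Set D = (0, 0), E = (1, 0), G = (0, 1), J = (-2, 5); any affine frame gives the same invariant.
1. Z is the centroid of triangle DEG ⇒ Z = (1/3, 1/3)
2. X is the midpoint of GZ ⇒ X = (1/6, 2/3)
3. P is the midpoint of DZ ⇒ P = (1/6, 1/6)
2·[EZJ] = -7/3, 2·[XPE] = 5/12
[EZJ]:[XPE] = -7/3:5/12 = -28/5

[EZJ]:[XPE] = -28/5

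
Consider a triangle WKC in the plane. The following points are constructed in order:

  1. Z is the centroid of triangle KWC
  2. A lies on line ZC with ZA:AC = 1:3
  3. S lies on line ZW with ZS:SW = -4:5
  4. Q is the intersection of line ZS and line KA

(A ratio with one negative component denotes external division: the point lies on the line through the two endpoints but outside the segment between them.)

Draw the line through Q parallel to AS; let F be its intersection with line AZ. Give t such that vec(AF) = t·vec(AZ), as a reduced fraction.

Work in coordinates with W = (0, 0), K = (1, 0), C = (0, 1).
1. Z is the centroid of triangle KWC ⇒ Z = (1/3, 1/3)
2. A lies on line ZC with ZA:AC = 1:3 ⇒ A = (1/4, 1/2)
3. S lies on line ZW with ZS:SW = -4:5 ⇒ S = (5/3, 5/3)
4. Q is the intersection of line ZS and line KA ⇒ Q = (2/5, 2/5)
through Q parallel to AS: direction (17/12, 7/6); meets AZ at F = (79/240, 41/120)
F = A + t·(Z−A) with t = 19/20

t = 19/20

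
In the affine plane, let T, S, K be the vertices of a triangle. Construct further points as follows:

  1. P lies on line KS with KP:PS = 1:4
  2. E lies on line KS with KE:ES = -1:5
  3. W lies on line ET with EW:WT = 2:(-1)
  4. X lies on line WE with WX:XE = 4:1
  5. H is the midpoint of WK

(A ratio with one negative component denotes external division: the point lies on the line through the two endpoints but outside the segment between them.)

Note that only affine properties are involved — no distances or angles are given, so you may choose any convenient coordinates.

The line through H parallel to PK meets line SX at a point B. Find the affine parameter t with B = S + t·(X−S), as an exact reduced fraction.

Assign T = (0, 0), S = (1, 0), K = (0, 1) — the answer is frame-independent, so this choice is without loss of generality.
1. P lies on line KS with KP:PS = 1:4 ⇒ P = (1/5, 4/5)
2. E lies on line KS with KE:ES = -1:5 ⇒ E = (-1/4, 5/4)
3. W lies on line ET with EW:WT = 2:(-1) ⇒ W = (1/4, -5/4)
4. X lies on line WE with WX:XE = 4:1 ⇒ X = (-3/20, 3/4)
5. H is the midpoint of WK ⇒ H = (1/8, -1/8)
through H parallel to PK: direction (-1/5, 1/5); meets SX at B = (-15/8, 15/8)
B = S + t·(X−S) with t = 5/2

t = 5/2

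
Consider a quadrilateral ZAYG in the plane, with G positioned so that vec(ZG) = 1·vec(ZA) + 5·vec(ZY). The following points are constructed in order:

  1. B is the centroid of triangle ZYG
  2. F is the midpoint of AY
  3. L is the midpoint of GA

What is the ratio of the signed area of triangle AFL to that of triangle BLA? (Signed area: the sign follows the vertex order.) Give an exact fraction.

Choose coordinates Z = (0, 0), A = (1, 0), Y = (0, 1), G = (1, 5).
1. B is the centroid of triangle ZYG ⇒ B = (1/3, 2)
2. F is the midpoint of AY ⇒ F = (1/2, 1/2)
3. L is the midpoint of GA ⇒ L = (1, 5/2)
2·[AFL] = -5/4, 2·[BLA] = -5/3
[AFL]:[BLA] = -5/4:-5/3 = 3/4

[AFL]:[BLA] = 3/4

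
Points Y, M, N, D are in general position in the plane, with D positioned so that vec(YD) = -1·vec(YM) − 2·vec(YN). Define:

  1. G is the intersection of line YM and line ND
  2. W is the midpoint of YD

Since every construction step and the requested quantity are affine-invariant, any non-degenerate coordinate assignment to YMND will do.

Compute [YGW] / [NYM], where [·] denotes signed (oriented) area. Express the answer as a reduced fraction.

[YGW]:[NYM] = 1/3

Assign Y = (0, 0), M = (1, 0), N = (0, 1), D = (-1, -2) — the answer is frame-independent, so this choice is without loss of generality.
1. G is the intersection of line YM and line ND ⇒ G = (-1/3, 0)
2. W is the midpoint of YD ⇒ W = (-1/2, -1)
2·[YGW] = 1/3, 2·[NYM] = 1
[YGW]:[NYM] = 1/3:1 = 1/3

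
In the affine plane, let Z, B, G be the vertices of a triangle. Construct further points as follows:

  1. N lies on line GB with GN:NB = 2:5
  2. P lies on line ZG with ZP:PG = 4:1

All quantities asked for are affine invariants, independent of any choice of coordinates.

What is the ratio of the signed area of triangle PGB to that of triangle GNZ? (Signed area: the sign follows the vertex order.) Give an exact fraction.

Set Z = (0, 0), B = (1, 0), G = (0, 1); any affine frame gives the same invariant.
1. N lies on line GB with GN:NB = 2:5 ⇒ N = (2/7, 5/7)
2. P lies on line ZG with ZP:PG = 4:1 ⇒ P = (0, 4/5)
2·[PGB] = -1/5, 2·[GNZ] = -2/7
[PGB]:[GNZ] = -1/5:-2/7 = 7/10

[PGB]:[GNZ] = 7/10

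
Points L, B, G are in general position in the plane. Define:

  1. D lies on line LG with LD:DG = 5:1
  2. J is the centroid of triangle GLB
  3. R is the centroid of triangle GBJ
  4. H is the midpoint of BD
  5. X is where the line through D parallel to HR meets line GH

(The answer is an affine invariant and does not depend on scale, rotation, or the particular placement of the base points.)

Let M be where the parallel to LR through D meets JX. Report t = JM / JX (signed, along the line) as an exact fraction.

t = 20/11

Assign L = (0, 0), B = (1, 0), G = (0, 1) — the answer is frame-independent, so this choice is without loss of generality.
1. D lies on line LG with LD:DG = 5:1 ⇒ D = (0, 5/6)
2. J is the centroid of triangle GLB ⇒ J = (1/3, 1/3)
3. R is the centroid of triangle GBJ ⇒ R = (4/9, 4/9)
4. H is the midpoint of BD ⇒ H = (1/2, 5/12)
5. X is where the line through D parallel to HR meets line GH ⇒ X = (1/4, 17/24)
through D parallel to LR: direction (4/9, 4/9); meets JX at M = (2/11, 67/66)
M = J + t·(X−J) with t = 20/11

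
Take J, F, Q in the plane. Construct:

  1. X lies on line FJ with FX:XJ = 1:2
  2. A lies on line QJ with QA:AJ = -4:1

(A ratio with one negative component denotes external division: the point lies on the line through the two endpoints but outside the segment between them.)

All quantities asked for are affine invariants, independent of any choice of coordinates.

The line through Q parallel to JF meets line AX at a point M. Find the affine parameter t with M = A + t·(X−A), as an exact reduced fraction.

Assign J = (0, 0), F = (1, 0), Q = (0, 1) — the answer is frame-independent, so this choice is without loss of generality.
1. X lies on line FJ with FX:XJ = 1:2 ⇒ X = (2/3, 0)
2. A lies on line QJ with QA:AJ = -4:1 ⇒ A = (0, -1/3)
through Q parallel to JF: direction (1, 0); meets AX at M = (8/3, 1)
M = A + t·(X−A) with t = 4

t = 4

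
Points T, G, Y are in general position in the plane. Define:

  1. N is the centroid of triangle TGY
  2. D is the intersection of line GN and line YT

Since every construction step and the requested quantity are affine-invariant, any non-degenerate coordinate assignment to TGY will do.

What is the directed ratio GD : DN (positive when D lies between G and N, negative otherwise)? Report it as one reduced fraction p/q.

Assign T = (0, 0), G = (1, 0), Y = (0, 1) — the answer is frame-independent, so this choice is without loss of generality.
1. N is the centroid of triangle TGY ⇒ N = (1/3, 1/3)
2. D is the intersection of line GN and line YT ⇒ D = (0, 1/2)
D = G + t·(N−G) with t = 3/2, so GD:DN = t:(1−t) = 3/2:-1/2

GD:DN = -3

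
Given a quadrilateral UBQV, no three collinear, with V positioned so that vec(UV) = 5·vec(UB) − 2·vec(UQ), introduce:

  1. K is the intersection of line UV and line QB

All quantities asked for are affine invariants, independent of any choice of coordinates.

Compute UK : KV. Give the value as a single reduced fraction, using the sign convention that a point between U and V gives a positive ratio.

Assign U = (0, 0), B = (1, 0), Q = (0, 1), V = (5, -2) — the answer is frame-independent, so this choice is without loss of generality.
1. K is the intersection of line UV and line QB ⇒ K = (5/3, -2/3)
K = U + t·(V−U) with t = 1/3, so UK:KV = t:(1−t) = 1/3:2/3

UK:KV = 1/2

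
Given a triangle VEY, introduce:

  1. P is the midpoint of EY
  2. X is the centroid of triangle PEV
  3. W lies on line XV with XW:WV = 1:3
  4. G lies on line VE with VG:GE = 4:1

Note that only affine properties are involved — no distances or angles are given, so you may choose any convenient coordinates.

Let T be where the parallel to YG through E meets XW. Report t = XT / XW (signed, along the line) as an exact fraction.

t = -44/19

Work in coordinates with V = (0, 0), E = (1, 0), Y = (0, 1).
1. P is the midpoint of EY ⇒ P = (1/2, 1/2)
2. X is the centroid of triangle PEV ⇒ X = (1/2, 1/6)
3. W lies on line XV with XW:WV = 1:3 ⇒ W = (3/8, 1/8)
4. G lies on line VE with VG:GE = 4:1 ⇒ G = (4/5, 0)
through E parallel to YG: direction (4/5, -1); meets XW at T = (15/19, 5/19)
T = X + t·(W−X) with t = -44/19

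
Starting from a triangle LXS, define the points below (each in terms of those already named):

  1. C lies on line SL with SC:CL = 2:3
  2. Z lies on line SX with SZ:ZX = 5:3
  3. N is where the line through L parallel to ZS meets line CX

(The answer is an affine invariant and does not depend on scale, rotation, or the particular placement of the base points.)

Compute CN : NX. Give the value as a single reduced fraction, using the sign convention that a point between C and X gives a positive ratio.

CN:NX = -3/5

Set L = (0, 0), X = (1, 0), S = (0, 1); any affine frame gives the same invariant.
1. C lies on line SL with SC:CL = 2:3 ⇒ C = (0, 3/5)
2. Z lies on line SX with SZ:ZX = 5:3 ⇒ Z = (5/8, 3/8)
3. N is where the line through L parallel to ZS meets line CX ⇒ N = (-3/2, 3/2)
N = C + t·(X−C) with t = -3/2, so CN:NX = t:(1−t) = -3/2:5/2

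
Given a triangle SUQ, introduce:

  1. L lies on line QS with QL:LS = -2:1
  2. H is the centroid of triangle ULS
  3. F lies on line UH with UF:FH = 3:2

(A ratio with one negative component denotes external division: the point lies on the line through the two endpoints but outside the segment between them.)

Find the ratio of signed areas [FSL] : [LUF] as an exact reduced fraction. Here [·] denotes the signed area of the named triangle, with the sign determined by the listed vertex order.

Assign S = (0, 0), U = (1, 0), Q = (0, 1) — the answer is frame-independent, so this choice is without loss of generality.
1. L lies on line QS with QL:LS = -2:1 ⇒ L = (0, -1)
2. H is the centroid of triangle ULS ⇒ H = (1/3, -1/3)
3. F lies on line UH with UF:FH = 3:2 ⇒ F = (3/5, -1/5)
2·[FSL] = 3/5, 2·[LUF] = 1/5
[FSL]:[LUF] = 3/5:1/5 = 3

[FSL]:[LUF] = 3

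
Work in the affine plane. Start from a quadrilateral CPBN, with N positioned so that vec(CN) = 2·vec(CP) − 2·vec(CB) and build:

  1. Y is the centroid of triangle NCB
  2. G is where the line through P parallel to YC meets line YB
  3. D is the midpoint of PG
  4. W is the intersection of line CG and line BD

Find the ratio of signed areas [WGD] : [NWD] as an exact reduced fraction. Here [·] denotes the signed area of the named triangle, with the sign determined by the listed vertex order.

[WGD]:[NWD] = -1/2

Set C = (0, 0), P = (1, 0), B = (0, 1), N = (2, -2); any affine frame gives the same invariant.
1. Y is the centroid of triangle NCB ⇒ Y = (2/3, -1/3)
2. G is where the line through P parallel to YC meets line YB ⇒ G = (1/3, 1/3)
3. D is the midpoint of PG ⇒ D = (2/3, 1/6)
4. W is the intersection of line CG and line BD ⇒ W = (4/9, 4/9)
2·[WGD] = 1/18, 2·[NWD] = -1/9
[WGD]:[NWD] = 1/18:-1/9 = -1/2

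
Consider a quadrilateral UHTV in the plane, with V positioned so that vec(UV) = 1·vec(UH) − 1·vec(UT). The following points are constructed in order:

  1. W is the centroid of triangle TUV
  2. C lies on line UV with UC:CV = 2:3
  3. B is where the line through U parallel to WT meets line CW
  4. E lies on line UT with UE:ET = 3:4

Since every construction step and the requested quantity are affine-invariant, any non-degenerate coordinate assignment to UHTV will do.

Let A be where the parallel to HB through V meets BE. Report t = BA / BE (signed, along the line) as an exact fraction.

t = -7/45

Work in coordinates with U = (0, 0), H = (1, 0), T = (0, 1), V = (1, -1).
1. W is the centroid of triangle TUV ⇒ W = (1/3, 0)
2. C lies on line UV with UC:CV = 2:3 ⇒ C = (2/5, -2/5)
3. B is where the line through U parallel to WT meets line CW ⇒ B = (2/3, -2)
4. E lies on line UT with UE:ET = 3:4 ⇒ E = (0, 3/7)
through V parallel to HB: direction (-1/3, -2); meets BE at A = (104/135, -107/45)
A = B + t·(E−B) with t = -7/45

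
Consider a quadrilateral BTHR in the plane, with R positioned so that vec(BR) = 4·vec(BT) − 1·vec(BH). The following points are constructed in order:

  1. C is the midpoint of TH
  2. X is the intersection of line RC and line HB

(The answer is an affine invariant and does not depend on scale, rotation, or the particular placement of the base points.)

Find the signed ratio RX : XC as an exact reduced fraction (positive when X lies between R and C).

RX:XC = -8

Set B = (0, 0), T = (1, 0), H = (0, 1), R = (4, -1); any affine frame gives the same invariant.
1. C is the midpoint of TH ⇒ C = (1/2, 1/2)
2. X is the intersection of line RC and line HB ⇒ X = (0, 5/7)
X = R + t·(C−R) with t = 8/7, so RX:XC = t:(1−t) = 8/7:-1/7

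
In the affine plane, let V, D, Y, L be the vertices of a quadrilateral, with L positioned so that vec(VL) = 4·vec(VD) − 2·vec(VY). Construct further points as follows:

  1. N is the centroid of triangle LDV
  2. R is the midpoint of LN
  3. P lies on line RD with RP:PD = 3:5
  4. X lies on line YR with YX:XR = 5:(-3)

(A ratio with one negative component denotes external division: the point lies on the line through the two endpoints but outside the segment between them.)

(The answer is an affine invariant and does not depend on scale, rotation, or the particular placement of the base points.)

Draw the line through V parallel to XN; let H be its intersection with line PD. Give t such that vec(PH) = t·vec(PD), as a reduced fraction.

t = 17

Assign V = (0, 0), D = (1, 0), Y = (0, 1), L = (4, -2) — the answer is frame-independent, so this choice is without loss of generality.
1. N is the centroid of triangle LDV ⇒ N = (5/3, -2/3)
2. R is the midpoint of LN ⇒ R = (17/6, -4/3)
3. P lies on line RD with RP:PD = 3:5 ⇒ P = (103/48, -5/6)
4. X lies on line YR with YX:XR = 5:(-3) ⇒ X = (85/12, -29/6)
through V parallel to XN: direction (-65/12, 25/6); meets PD at H = (-52/3, 40/3)
H = P + t·(D−P) with t = 17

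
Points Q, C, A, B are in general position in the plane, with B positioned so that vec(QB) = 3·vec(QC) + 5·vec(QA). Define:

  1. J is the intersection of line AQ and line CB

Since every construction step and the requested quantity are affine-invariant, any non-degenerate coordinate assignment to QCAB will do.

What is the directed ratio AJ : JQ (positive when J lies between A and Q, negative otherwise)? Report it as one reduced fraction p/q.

Choose coordinates Q = (0, 0), C = (1, 0), A = (0, 1), B = (3, 5).
1. J is the intersection of line AQ and line CB ⇒ J = (0, -5/2)
J = A + t·(Q−A) with t = 7/2, so AJ:JQ = t:(1−t) = 7/2:-5/2

AJ:JQ = -7/5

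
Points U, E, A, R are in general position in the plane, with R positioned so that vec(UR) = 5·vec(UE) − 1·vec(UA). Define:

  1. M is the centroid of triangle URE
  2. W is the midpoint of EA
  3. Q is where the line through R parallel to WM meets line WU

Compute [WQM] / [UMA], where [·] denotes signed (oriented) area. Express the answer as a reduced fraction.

[WQM]:[UMA] = -3/4

Assign U = (0, 0), E = (1, 0), A = (0, 1), R = (5, -1) — the answer is frame-independent, so this choice is without loss of generality.
1. M is the centroid of triangle URE ⇒ M = (2, -1/3)
2. W is the midpoint of EA ⇒ W = (1/2, 1/2)
3. Q is where the line through R parallel to WM meets line WU ⇒ Q = (8/7, 8/7)
2·[WQM] = -3/2, 2·[UMA] = 2
[WQM]:[UMA] = -3/2:2 = -3/4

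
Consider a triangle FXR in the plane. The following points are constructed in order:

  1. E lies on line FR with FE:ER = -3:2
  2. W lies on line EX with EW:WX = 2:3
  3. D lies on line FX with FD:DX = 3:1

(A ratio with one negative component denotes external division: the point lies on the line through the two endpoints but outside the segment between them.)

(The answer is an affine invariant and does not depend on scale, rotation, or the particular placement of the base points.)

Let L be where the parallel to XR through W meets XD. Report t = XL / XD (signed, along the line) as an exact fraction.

t = -24/5

Choose coordinates F = (0, 0), X = (1, 0), R = (0, 1).
1. E lies on line FR with FE:ER = -3:2 ⇒ E = (0, 3)
2. W lies on line EX with EW:WX = 2:3 ⇒ W = (2/5, 9/5)
3. D lies on line FX with FD:DX = 3:1 ⇒ D = (3/4, 0)
through W parallel to XR: direction (-1, 1); meets XD at L = (11/5, 0)
L = X + t·(D−X) with t = -24/5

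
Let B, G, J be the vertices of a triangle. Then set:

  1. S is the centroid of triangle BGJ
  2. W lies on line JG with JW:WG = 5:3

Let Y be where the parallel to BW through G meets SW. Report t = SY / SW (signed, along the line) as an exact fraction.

t = 11/2

Choose coordinates B = (0, 0), G = (1, 0), J = (0, 1).
1. S is the centroid of triangle BGJ ⇒ S = (1/3, 1/3)
2. W lies on line JG with JW:WG = 5:3 ⇒ W = (5/8, 3/8)
through G parallel to BW: direction (5/8, 3/8); meets SW at Y = (31/16, 9/16)
Y = S + t·(W−S) with t = 11/2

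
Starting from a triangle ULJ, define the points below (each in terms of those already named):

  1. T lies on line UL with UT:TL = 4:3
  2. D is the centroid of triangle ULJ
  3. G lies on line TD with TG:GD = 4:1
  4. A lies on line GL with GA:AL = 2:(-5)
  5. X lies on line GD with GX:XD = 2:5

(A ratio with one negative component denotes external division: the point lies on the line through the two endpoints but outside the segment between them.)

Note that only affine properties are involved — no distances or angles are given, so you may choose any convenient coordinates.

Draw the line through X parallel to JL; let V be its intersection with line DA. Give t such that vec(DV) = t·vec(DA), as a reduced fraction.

Set U = (0, 0), L = (1, 0), J = (0, 1); any affine frame gives the same invariant.
1. T lies on line UL with UT:TL = 4:3 ⇒ T = (4/7, 0)
2. D is the centroid of triangle ULJ ⇒ D = (1/3, 1/3)
3. G lies on line TD with TG:GD = 4:1 ⇒ G = (8/21, 4/15)
4. A lies on line GL with GA:AL = 2:(-5) ⇒ A = (-2/63, 4/9)
5. X lies on line GD with GX:XD = 2:5 ⇒ X = (18/49, 2/7)
through X parallel to JL: direction (1, -1); meets DA at V = (123/392, 19/56)
V = D + t·(A−D) with t = 3/56

t = 3/56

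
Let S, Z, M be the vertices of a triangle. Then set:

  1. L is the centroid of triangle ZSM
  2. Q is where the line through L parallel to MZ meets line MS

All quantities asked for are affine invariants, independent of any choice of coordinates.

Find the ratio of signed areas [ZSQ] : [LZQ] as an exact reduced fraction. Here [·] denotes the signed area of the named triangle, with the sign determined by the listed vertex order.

Choose coordinates S = (0, 0), Z = (1, 0), M = (0, 1).
1. L is the centroid of triangle ZSM ⇒ L = (1/3, 1/3)
2. Q is where the line through L parallel to MZ meets line MS ⇒ Q = (0, 2/3)
2·[ZSQ] = -2/3, 2·[LZQ] = 1/9
[ZSQ]:[LZQ] = -2/3:1/9 = -6

[ZSQ]:[LZQ] = -6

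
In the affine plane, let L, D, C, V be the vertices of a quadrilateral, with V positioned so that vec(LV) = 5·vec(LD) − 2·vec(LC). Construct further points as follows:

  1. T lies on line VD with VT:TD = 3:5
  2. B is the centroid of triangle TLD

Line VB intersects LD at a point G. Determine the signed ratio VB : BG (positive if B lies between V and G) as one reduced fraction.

Choose coordinates L = (0, 0), D = (1, 0), C = (0, 1), V = (5, -2).
1. T lies on line VD with VT:TD = 3:5 ⇒ T = (7/2, -5/4)
2. B is the centroid of triangle TLD ⇒ B = (3/2, -5/12)
line VB meets LD at G = (11/19, 0)
B = V + t·(G−V) with t = 19/24, so VB:BG = 19/24:5/24

VB:BG = 19/5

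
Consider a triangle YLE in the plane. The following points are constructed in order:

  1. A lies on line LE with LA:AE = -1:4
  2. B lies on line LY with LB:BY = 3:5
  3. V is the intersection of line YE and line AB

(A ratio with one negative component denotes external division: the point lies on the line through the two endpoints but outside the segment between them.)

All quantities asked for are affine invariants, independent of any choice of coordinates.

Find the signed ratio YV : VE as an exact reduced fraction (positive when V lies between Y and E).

YV:VE = 5/12

Work in coordinates with Y = (0, 0), L = (1, 0), E = (0, 1).
1. A lies on line LE with LA:AE = -1:4 ⇒ A = (4/3, -1/3)
2. B lies on line LY with LB:BY = 3:5 ⇒ B = (5/8, 0)
3. V is the intersection of line YE and line AB ⇒ V = (0, 5/17)
V = Y + t·(E−Y) with t = 5/17, so YV:VE = t:(1−t) = 5/17:12/17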